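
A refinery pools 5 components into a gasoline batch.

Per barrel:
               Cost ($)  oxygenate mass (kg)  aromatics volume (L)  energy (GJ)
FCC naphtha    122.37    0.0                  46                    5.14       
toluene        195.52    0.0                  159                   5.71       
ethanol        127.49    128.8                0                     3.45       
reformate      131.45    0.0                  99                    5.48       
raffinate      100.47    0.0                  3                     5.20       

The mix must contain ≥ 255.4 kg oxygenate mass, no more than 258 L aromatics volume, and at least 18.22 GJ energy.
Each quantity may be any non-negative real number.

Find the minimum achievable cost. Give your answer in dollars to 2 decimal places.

$472.66

Let x1 = barrels of FCC naphtha, x2 = barrels of toluene, x3 = barrels of ethanol, x4 = barrels of reformate, x5 = barrels of raffinate.
min 122.37x1 + 195.52x2 + 127.49x3 + 131.45x4 + 100.47x5 subject to:
  128.8x3 ≥ 255.4   (oxygenate mass)
  46x1 + 159x2 + 99x4 + 3x5 ≤ 258   (aromatics volume)
  5.14x1 + 5.71x2 + 3.45x3 + 5.48x4 + 5.2x5 ≥ 18.22   (energy)
  x1, x2, x3, x4, x5 ≥ 0.
The minimum-cost mix takes nothing from FCC naphtha, toluene, reformate — only ethanol, raffinate. The oxygenate mass and energy requirements are met with equality.
Solving gives x3 = 1.9829, x5 = 2.1883.
Cost = 127.49·1.9829 + 100.47·2.1883 = 472.6584.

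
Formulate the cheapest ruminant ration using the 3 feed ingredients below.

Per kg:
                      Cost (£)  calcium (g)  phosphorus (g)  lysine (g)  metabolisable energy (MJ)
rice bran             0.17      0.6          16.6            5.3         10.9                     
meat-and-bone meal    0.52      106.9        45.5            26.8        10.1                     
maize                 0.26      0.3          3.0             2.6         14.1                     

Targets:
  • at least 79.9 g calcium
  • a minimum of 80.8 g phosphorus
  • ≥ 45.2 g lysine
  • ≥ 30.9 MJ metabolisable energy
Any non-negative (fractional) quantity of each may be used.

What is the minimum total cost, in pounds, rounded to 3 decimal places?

Let x1 = kg of rice bran, x2 = kg of meat-and-bone meal, x3 = kg of maize.
Minimize 0.17x1 + 0.52x2 + 0.26x3 s.t.:
  0.6x1 + 106.9x2 + 0.3x3 ≥ 79.9   (calcium)
  16.6x1 + 45.5x2 + 3x3 ≥ 80.8   (phosphorus)
  5.3x1 + 26.8x2 + 2.6x3 ≥ 45.2   (lysine)
  10.9x1 + 10.1x2 + 14.1x3 ≥ 30.9   (metabolisable energy)
  x1, x2, x3 ≥ 0.
The optimal basis is {rice bran, meat-and-bone meal}; maize drops out. There the lysine and metabolisable energy constraints are tight.
Solving gives x1 = 1.557, x2 = 1.379.
Cost = 0.17·1.557 + 0.52·1.379 = 0.98177.

£0.982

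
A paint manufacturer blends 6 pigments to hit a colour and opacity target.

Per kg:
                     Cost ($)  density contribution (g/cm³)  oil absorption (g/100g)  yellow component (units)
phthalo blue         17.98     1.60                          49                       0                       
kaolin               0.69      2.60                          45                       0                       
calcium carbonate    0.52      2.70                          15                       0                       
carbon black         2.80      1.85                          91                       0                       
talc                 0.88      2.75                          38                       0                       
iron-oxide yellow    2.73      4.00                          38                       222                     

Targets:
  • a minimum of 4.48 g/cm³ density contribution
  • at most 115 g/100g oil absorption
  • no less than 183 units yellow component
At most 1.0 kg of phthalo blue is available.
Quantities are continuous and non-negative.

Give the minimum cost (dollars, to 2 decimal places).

This is a linear program. Let x1 = kg of phthalo blue, x2 = kg of kaolin, x3 = kg of calcium carbonate, x4 = kg of carbon black, x5 = kg of talc, x6 = kg of iron-oxide yellow.
Minimise 17.98x1 + 0.69x2 + 0.52x3 + 2.8x4 + 0.88x5 + 2.73x6 s.t.:
  1.6x1 + 2.6x2 + 2.7x3 + 1.85x4 + 2.75x5 + 4x6 ≥ 4.48   (density contribution)
  49x1 + 45x2 + 15x3 + 91x4 + 38x5 + 38x6 ≤ 115   (oil absorption)
  222x6 ≥ 183   (yellow component)
  x1 ≤ 1
  x1, x2, x3, x4, x5, x6 ≥ 0.
The optimal basis is {calcium carbonate, iron-oxide yellow}; phthalo blue, kaolin, carbon black, talc drop out. Binding constraints: density contribution and yellow component.
So calcium carbonate = 0.438 kg, iron-oxide yellow = 0.8243 kg.
Objective = 0.52·0.438 + 2.73·0.8243 = 2.4781.

$2.48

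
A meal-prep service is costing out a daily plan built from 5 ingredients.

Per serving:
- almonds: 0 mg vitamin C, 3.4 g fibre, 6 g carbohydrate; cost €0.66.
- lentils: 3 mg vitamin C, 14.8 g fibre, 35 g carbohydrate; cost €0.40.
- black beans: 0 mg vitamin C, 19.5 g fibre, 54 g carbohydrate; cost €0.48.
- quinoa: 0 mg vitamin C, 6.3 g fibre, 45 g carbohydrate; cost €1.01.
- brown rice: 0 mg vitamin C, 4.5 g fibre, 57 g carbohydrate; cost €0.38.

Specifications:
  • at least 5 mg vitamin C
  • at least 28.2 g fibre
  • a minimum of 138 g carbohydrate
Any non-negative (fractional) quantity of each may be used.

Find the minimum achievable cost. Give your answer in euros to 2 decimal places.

Treat it as an LP. Let x1 = servings of almonds, x2 = servings of lentils, x3 = servings of black beans, x4 = servings of quinoa, x5 = servings of brown rice.
min 0.66x1 + 0.4x2 + 0.48x3 + 1.01x4 + 0.38x5 s.t.:
  3x2 ≥ 5   (vitamin C)
  3.4x1 + 14.8x2 + 19.5x3 + 6.3x4 + 4.5x5 ≥ 28.2   (fibre)
  6x1 + 35x2 + 54x3 + 45x4 + 57x5 ≥ 138   (carbohydrate)
  x1, x2, x3, x4, x5 ≥ 0.
The optimal basis is {lentils, brown rice}; almonds, black beans, quinoa drop out. Binding constraints: vitamin C and carbohydrate.
So lentils = 1.667 servings, brown rice = 1.398 servings.
Cost = 0.4·1.667 + 0.38·1.398 = 1.1980.

€1.20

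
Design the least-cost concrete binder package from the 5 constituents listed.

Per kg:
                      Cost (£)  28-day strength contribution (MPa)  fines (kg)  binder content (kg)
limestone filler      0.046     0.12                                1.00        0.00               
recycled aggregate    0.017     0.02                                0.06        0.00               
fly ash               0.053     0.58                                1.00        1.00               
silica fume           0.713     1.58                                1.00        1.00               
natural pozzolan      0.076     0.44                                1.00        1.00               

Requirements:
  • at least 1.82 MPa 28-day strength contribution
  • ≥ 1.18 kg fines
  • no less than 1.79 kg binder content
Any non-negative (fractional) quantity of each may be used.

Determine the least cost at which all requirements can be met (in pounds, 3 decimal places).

£0.166

Let x1 = kg of limestone filler, x2 = kg of recycled aggregate, x3 = kg of fly ash, x4 = kg of silica fume, x5 = kg of natural pozzolan.
min 0.046x1 + 0.017x2 + 0.053x3 + 0.713x4 + 0.076x5 with:
  0.12x1 + 0.02x2 + 0.58x3 + 1.58x4 + 0.44x5 ≥ 1.82   (28-day strength contribution)
  1x1 + 0.06x2 + 1x3 + 1x4 + 1x5 ≥ 1.18   (fines)
  1x3 + 1x4 + 1x5 ≥ 1.79   (binder content)
  x1, x2, x3, x4, x5 ≥ 0.
At the optimum only fly ash is positive (limestone filler, recycled aggregate, silica fume, natural pozzolan = 0). There the 28-day strength contribution constraint is tight.
Solving gives x3 = 3.138.
Total cost: 0.053·3.138 = 0.16631.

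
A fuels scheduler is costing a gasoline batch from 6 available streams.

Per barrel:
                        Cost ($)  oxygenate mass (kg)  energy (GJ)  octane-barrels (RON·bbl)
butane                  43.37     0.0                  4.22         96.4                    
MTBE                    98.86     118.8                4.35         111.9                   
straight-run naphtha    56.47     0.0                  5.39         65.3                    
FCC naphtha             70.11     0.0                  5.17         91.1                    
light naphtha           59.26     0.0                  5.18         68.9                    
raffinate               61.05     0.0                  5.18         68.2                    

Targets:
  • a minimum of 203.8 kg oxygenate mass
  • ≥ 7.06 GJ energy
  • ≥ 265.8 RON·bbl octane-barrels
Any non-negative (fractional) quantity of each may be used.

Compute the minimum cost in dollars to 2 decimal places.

This is a linear program. Let x1 = barrels of butane, x2 = barrels of MTBE, x3 = barrels of straight-run naphtha, x4 = barrels of FCC naphtha, x5 = barrels of light naphtha, x6 = barrels of raffinate.
min 43.37x1 + 98.86x2 + 56.47x3 + 70.11x4 + 59.26x5 + 61.05x6 s.t.:
  118.8x2 ≥ 203.8   (oxygenate mass)
  4.22x1 + 4.35x2 + 5.39x3 + 5.17x4 + 5.18x5 + 5.18x6 ≥ 7.06   (energy)
  96.4x1 + 111.9x2 + 65.3x3 + 91.1x4 + 68.9x5 + 68.2x6 ≥ 265.8   (octane-barrels)
  x1, x2, x3, x4, x5, x6 ≥ 0.
The optimal basis is {butane, MTBE}; straight-run naphtha, FCC naphtha, light naphtha, raffinate drop out. The oxygenate mass and octane-barrels requirements are met with equality.
That vertex is x1 = 0.76594, x2 = 1.7155.
Hence cost = 43.37·0.76594 + 98.86·1.7155 = $202.8131.

$202.81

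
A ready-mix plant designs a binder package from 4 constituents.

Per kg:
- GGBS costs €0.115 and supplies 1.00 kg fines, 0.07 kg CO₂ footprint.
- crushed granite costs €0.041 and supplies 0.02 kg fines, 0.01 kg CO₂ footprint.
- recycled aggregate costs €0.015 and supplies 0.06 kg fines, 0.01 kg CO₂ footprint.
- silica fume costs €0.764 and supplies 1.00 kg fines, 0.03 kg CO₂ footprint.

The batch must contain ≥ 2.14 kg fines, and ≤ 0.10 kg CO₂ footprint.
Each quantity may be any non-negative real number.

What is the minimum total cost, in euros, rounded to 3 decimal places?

Let x1 = kg of GGBS, x2 = kg of crushed granite, x3 = kg of recycled aggregate, x4 = kg of silica fume.
Minimise 0.115x1 + 0.041x2 + 0.015x3 + 0.764x4 s.t.:
  1x1 + 0.02x2 + 0.06x3 + 1x4 ≥ 2.14   (fines)
  0.07x1 + 0.01x2 + 0.01x3 + 0.03x4 ≤ 0.1   (CO₂ footprint)
  x1, x2, x3, x4 ≥ 0.
The minimum-cost mix takes nothing from crushed granite, recycled aggregate — only GGBS, silica fume. There the fines and CO₂ footprint constraints are tight.
Solving gives x1 = 0.895, x4 = 1.245.
Total cost: 0.115·0.895 + 0.764·1.245 = 1.05411.

€1.054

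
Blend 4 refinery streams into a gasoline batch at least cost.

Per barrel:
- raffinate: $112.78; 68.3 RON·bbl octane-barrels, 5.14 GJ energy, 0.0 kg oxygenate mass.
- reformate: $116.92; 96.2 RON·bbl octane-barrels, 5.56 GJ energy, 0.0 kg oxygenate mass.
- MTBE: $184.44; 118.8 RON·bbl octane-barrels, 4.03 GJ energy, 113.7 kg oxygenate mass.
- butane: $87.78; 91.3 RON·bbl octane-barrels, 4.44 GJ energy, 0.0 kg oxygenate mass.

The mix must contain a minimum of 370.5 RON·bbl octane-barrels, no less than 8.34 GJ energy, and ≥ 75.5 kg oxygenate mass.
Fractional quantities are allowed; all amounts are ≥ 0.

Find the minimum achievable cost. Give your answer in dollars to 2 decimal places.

Let x1 = barrels of raffinate, x2 = barrels of reformate, x3 = barrels of MTBE, x4 = barrels of butane.
Minimise 112.78x1 + 116.92x2 + 184.44x3 + 87.78x4 subject to:
  68.3x1 + 96.2x2 + 118.8x3 + 91.3x4 ≥ 370.5   (octane-barrels)
  5.14x1 + 5.56x2 + 4.03x3 + 4.44x4 ≥ 8.34   (energy)
  113.7x3 ≥ 75.5   (oxygenate mass)
  x1, x2, x3, x4 ≥ 0.
The cheapest feasible vertex uses only MTBE, butane; raffinate, reformate are not used. The octane-barrels and oxygenate mass requirements are met with equality.
So MTBE = 0.664 barrels, butane = 3.194 barrels.
Objective = 184.44·0.664 + 87.78·3.194 = 402.8375.

$402.84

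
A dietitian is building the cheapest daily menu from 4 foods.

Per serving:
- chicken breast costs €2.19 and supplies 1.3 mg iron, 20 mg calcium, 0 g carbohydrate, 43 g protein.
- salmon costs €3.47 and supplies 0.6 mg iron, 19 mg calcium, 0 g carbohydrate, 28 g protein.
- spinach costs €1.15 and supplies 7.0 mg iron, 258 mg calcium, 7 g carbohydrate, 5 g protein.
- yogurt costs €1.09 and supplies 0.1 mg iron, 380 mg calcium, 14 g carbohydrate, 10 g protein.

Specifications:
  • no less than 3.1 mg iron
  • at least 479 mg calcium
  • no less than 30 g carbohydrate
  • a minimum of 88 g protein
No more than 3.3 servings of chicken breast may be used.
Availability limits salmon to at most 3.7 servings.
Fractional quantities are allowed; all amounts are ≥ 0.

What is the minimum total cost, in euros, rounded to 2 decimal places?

€5.80

Set it up as a linear program. Let x1 = servings of chicken breast, x2 = servings of salmon, x3 = servings of spinach, x4 = servings of yogurt.
Minimize 2.19x1 + 3.47x2 + 1.15x3 + 1.09x4 with:
  1.3x1 + 0.6x2 + 7x3 + 0.1x4 ≥ 3.1   (iron)
  20x1 + 19x2 + 258x3 + 380x4 ≥ 479   (calcium)
  7x3 + 14x4 ≥ 30   (carbohydrate)
  43x1 + 28x2 + 5x3 + 10x4 ≥ 88   (protein)
  x1 ≤ 3.3
  x2 ≤ 3.7
  x1, x2, x3, x4 ≥ 0.
The minimum-cost mix takes nothing from salmon — only chicken breast, spinach, yogurt. Binding constraints: iron, carbohydrate, protein.
Solving gives x1 = 1.548, x3 = 0.1256, x4 = 2.08.
Cost = 2.19·1.548 + 1.15·0.1256 + 1.09·2.08 = 5.8018.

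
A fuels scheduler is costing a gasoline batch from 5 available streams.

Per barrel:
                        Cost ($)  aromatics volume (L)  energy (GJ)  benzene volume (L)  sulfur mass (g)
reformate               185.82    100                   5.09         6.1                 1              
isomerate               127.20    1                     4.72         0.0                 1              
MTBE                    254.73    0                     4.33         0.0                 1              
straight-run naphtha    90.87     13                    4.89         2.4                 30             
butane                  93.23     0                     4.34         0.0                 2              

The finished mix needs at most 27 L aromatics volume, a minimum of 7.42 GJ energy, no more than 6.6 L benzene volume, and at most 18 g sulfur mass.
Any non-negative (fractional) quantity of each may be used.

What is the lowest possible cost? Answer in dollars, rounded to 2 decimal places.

$151.94

Let x1 = barrels of reformate, x2 = barrels of isomerate, x3 = barrels of MTBE, x4 = barrels of straight-run naphtha, x5 = barrels of butane.
Minimize 185.82x1 + 127.2x2 + 254.73x3 + 90.87x4 + 93.23x5 s.t.:
  100x1 + 1x2 + 13x4 ≤ 27   (aromatics volume)
  5.09x1 + 4.72x2 + 4.33x3 + 4.89x4 + 4.34x5 ≥ 7.42   (energy)
  6.1x1 + 2.4x4 ≤ 6.6   (benzene volume)
  1x1 + 1x2 + 1x3 + 30x4 + 2x5 ≤ 18   (sulfur mass)
  x1, x2, x3, x4, x5 ≥ 0.
The minimum-cost mix takes nothing from reformate, isomerate, MTBE — only straight-run naphtha, butane. The energy and sulfur mass requirements are met with equality.
That vertex is x4 = 0.525494, x5 = 1.11759.
Total cost: 90.87·0.525494 + 93.23·1.11759 = 151.9446.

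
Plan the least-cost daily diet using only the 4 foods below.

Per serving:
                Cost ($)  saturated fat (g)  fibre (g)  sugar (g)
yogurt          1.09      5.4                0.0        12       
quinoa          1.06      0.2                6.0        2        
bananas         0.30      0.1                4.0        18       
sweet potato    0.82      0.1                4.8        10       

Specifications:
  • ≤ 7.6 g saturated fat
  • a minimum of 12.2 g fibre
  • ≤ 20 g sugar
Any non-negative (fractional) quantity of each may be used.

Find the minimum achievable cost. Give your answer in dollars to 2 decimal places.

This is a linear program. Let x1 = servings of yogurt, x2 = servings of quinoa, x3 = servings of bananas, x4 = servings of sweet potato.
min 1.09x1 + 1.06x2 + 0.3x3 + 0.82x4 with:
  5.4x1 + 0.2x2 + 0.1x3 + 0.1x4 ≤ 7.6   (saturated fat)
  6x2 + 4x3 + 4.8x4 ≥ 12.2   (fibre)
  12x1 + 2x2 + 18x3 + 10x4 ≤ 20   (sugar)
  x1, x2, x3, x4 ≥ 0.
The minimum-cost mix takes nothing from yogurt, sweet potato — only quinoa, bananas. The fibre and sugar requirements are met with equality.
Optimal quantities: quinoa = 1.396 servings, bananas = 0.956 servings.
Objective = 1.06·1.396 + 0.3·0.956 = 1.7666.

$1.77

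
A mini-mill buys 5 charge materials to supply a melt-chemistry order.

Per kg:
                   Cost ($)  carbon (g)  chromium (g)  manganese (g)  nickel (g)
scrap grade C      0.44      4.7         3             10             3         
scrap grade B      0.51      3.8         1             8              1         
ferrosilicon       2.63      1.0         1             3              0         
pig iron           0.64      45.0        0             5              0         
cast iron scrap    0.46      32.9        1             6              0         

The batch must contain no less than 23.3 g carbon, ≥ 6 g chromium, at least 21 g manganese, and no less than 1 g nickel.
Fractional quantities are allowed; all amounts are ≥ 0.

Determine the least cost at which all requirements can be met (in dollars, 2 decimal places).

Treat it as an LP. Let x1 = kg of scrap grade C, x2 = kg of scrap grade B, x3 = kg of ferrosilicon, x4 = kg of pig iron, x5 = kg of cast iron scrap.
min 0.44x1 + 0.51x2 + 2.63x3 + 0.64x4 + 0.46x5 subject to:
  4.7x1 + 3.8x2 + 1x3 + 45x4 + 32.9x5 ≥ 23.3   (carbon)
  3x1 + 1x2 + 1x3 + 1x5 ≥ 6   (chromium)
  10x1 + 8x2 + 3x3 + 5x4 + 6x5 ≥ 21   (manganese)
  3x1 + 1x2 ≥ 1   (nickel)
  x1, x2, x3, x4, x5 ≥ 0.
The optimal basis is {scrap grade C, cast iron scrap}; scrap grade B, ferrosilicon, pig iron drop out. There the carbon and chromium constraints are tight.
Solving gives x1 = 1.852, x5 = 0.4436.
Cost = 0.44·1.852 + 0.46·0.4436 = 1.0189.

$1.02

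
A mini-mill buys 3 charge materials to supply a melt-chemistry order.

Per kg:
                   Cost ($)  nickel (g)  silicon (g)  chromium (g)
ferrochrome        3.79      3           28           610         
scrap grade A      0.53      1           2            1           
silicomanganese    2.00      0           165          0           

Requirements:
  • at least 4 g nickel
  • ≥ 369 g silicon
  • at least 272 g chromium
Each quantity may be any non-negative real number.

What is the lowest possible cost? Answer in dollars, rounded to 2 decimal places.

Let x1 = kg of ferrochrome, x2 = kg of scrap grade A, x3 = kg of silicomanganese.
min 3.79x1 + 0.53x2 + 2x3 with:
  3x1 + 1x2 ≥ 4   (nickel)
  28x1 + 2x2 + 165x3 ≥ 369   (silicon)
  610x1 + 1x2 ≥ 272   (chromium)
  x1, x2, x3 ≥ 0.
All 3 inputs are positive at the optimum. Binding constraints: nickel, silicon, chromium.
So ferrochrome = 0.4415 kg, scrap grade A = 2.675 kg, silicomanganese = 2.129 kg.
Objective = 3.79·0.4415 + 0.53·2.675 + 2·2.129 = 7.3490.

$7.35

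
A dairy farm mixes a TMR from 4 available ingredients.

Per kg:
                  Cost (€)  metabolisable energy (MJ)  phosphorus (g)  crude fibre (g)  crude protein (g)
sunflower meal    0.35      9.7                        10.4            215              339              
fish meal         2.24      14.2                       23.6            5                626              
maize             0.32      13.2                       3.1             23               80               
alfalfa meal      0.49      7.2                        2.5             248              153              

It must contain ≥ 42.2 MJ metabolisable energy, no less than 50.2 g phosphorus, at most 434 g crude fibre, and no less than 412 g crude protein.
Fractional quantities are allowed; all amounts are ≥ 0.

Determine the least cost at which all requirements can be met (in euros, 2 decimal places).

Treat it as an LP. Let x1 = kg of sunflower meal, x2 = kg of fish meal, x3 = kg of maize, x4 = kg of alfalfa meal.
min 0.35x1 + 2.24x2 + 0.32x3 + 0.49x4 s.t.:
  9.7x1 + 14.2x2 + 13.2x3 + 7.2x4 ≥ 42.2   (metabolisable energy)
  10.4x1 + 23.6x2 + 3.1x3 + 2.5x4 ≥ 50.2   (phosphorus)
  215x1 + 5x2 + 23x3 + 248x4 ≤ 434   (crude fibre)
  339x1 + 626x2 + 80x3 + 153x4 ≥ 412   (crude protein)
  x1, x2, x3, x4 ≥ 0.
The cheapest feasible vertex uses only sunflower meal, fish meal, maize; alfalfa meal is not used. There the metabolisable energy, phosphorus, crude fibre constraints are tight.
That vertex is x1 = 1.94, x2 = 1.21, x3 = 0.469.
Objective = 0.35·1.94 + 2.24·1.21 + 0.32·0.469 = 3.5395.

€3.54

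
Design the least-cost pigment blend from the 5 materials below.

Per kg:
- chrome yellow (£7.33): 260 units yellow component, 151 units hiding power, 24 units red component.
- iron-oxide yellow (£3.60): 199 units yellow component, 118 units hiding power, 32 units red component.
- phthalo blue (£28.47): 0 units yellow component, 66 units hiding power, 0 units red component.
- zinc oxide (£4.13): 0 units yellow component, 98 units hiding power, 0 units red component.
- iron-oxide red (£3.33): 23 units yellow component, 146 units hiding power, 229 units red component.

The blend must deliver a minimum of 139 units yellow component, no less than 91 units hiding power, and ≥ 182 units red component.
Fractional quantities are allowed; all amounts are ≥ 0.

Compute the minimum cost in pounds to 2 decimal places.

£4.58

Treat it as an LP. Let x1 = kg of chrome yellow, x2 = kg of iron-oxide yellow, x3 = kg of phthalo blue, x4 = kg of zinc oxide, x5 = kg of iron-oxide red.
Minimise 7.33x1 + 3.6x2 + 28.47x3 + 4.13x4 + 3.33x5 s.t.:
  260x1 + 199x2 + 23x5 ≥ 139   (yellow component)
  151x1 + 118x2 + 66x3 + 98x4 + 146x5 ≥ 91   (hiding power)
  24x1 + 32x2 + 229x5 ≥ 182   (red component)
  x1, x2, x3, x4, x5 ≥ 0.
The optimal basis is {iron-oxide yellow, iron-oxide red}; chrome yellow, phthalo blue, zinc oxide drop out. Binding constraints: yellow component and red component.
Solving gives x2 = 0.6166, x5 = 0.7086.
Hence cost = 3.6·0.6166 + 3.33·0.7086 = £4.5794.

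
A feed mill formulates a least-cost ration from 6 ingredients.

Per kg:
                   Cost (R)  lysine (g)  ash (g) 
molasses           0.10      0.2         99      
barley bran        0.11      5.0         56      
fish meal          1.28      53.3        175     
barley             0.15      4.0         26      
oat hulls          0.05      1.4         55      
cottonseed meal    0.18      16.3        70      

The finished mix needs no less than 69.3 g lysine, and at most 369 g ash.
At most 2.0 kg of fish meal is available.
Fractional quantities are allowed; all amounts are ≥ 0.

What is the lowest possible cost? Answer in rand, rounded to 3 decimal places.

Treat it as an LP. Let x1 = kg of molasses, x2 = kg of barley bran, x3 = kg of fish meal, x4 = kg of barley, x5 = kg of oat hulls, x6 = kg of cottonseed meal.
Minimize 0.1x1 + 0.11x2 + 1.28x3 + 0.15x4 + 0.05x5 + 0.18x6 with:
  0.2x1 + 5x2 + 53.3x3 + 4x4 + 1.4x5 + 16.3x6 ≥ 69.3   (lysine)
  99x1 + 56x2 + 175x3 + 26x4 + 55x5 + 70x6 ≤ 369   (ash)
  x3 ≤ 2
  x1, x2, x3, x4, x5, x6 ≥ 0.
The minimum-cost mix takes nothing from molasses, barley bran, fish meal, barley, oat hulls — only cottonseed meal. Binding constraint: lysine.
That vertex is x6 = 4.252.
Total cost: 0.18·4.252 = 0.76536.

R0.765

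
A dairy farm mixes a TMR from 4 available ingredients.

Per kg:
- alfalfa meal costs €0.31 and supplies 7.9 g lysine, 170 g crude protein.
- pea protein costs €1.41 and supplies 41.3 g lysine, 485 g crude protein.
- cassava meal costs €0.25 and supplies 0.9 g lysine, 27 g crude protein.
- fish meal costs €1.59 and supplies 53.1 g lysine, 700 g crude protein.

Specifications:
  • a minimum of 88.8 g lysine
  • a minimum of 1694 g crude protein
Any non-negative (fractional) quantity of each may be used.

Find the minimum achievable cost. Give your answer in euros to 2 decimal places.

€3.24

This is a linear program. Let x1 = kg of alfalfa meal, x2 = kg of pea protein, x3 = kg of cassava meal, x4 = kg of fish meal.
Minimize 0.31x1 + 1.41x2 + 0.25x3 + 1.59x4 s.t.:
  7.9x1 + 41.3x2 + 0.9x3 + 53.1x4 ≥ 88.8   (lysine)
  170x1 + 485x2 + 27x3 + 700x4 ≥ 1694   (crude protein)
  x1, x2, x3, x4 ≥ 0.
The cheapest feasible vertex uses only alfalfa meal, fish meal; pea protein, cassava meal are not used. There the lysine and crude protein constraints are tight.
That vertex is x1 = 7.947, x4 = 0.49.
Total cost: 0.31·7.947 + 1.59·0.49 = 3.2427.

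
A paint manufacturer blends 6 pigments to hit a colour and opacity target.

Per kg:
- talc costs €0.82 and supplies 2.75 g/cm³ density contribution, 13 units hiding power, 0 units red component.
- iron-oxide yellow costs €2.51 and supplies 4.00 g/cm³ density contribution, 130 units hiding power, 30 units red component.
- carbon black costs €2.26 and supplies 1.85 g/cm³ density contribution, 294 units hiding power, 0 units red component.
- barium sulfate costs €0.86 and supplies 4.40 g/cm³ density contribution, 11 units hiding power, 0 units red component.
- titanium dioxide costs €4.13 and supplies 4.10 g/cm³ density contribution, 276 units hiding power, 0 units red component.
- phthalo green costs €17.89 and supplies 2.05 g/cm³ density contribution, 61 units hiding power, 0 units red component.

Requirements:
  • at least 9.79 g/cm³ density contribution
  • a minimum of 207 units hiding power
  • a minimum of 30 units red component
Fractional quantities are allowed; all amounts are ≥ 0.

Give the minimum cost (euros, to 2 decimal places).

Let x1 = kg of talc, x2 = kg of iron-oxide yellow, x3 = kg of carbon black, x4 = kg of barium sulfate, x5 = kg of titanium dioxide, x6 = kg of phthalo green.
Minimize 0.82x1 + 2.51x2 + 2.26x3 + 0.86x4 + 4.13x5 + 17.89x6 with:
  2.75x1 + 4x2 + 1.85x3 + 4.4x4 + 4.1x5 + 2.05x6 ≥ 9.79   (density contribution)
  13x1 + 130x2 + 294x3 + 11x4 + 276x5 + 61x6 ≥ 207   (hiding power)
  30x2 ≥ 30   (red component)
  x1, x2, x3, x4, x5, x6 ≥ 0.
The minimum-cost mix takes nothing from talc, titanium dioxide, phthalo green — only iron-oxide yellow, carbon black, barium sulfate. There the density contribution, hiding power, red component constraints are tight.
So iron-oxide yellow = 1 kg, carbon black = 0.2161 kg, barium sulfate = 1.225 kg.
Cost = 2.51·1 + 2.26·0.2161 + 0.86·1.225 = 4.0519.

€4.05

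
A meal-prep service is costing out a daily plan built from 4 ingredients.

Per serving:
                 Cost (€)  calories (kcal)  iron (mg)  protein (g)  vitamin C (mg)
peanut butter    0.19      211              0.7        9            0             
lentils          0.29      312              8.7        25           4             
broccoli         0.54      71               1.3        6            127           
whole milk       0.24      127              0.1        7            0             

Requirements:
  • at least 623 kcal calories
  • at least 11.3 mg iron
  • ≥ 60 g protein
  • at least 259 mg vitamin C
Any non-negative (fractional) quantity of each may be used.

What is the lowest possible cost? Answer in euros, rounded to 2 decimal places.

€1.63

Treat it as an LP. Let x1 = servings of peanut butter, x2 = servings of lentils, x3 = servings of broccoli, x4 = servings of whole milk.
min 0.19x1 + 0.29x2 + 0.54x3 + 0.24x4 with:
  211x1 + 312x2 + 71x3 + 127x4 ≥ 623   (calories)
  0.7x1 + 8.7x2 + 1.3x3 + 0.1x4 ≥ 11.3   (iron)
  9x1 + 25x2 + 6x3 + 7x4 ≥ 60   (protein)
  4x2 + 127x3 ≥ 259   (vitamin C)
  x1, x2, x3, x4 ≥ 0.
The minimum-cost mix takes nothing from peanut butter, whole milk — only lentils, broccoli. Binding constraints: protein and vitamin C.
Solving gives x2 = 1.925, x3 = 1.979.
Hence cost = 0.29·1.925 + 0.54·1.979 = €1.6269.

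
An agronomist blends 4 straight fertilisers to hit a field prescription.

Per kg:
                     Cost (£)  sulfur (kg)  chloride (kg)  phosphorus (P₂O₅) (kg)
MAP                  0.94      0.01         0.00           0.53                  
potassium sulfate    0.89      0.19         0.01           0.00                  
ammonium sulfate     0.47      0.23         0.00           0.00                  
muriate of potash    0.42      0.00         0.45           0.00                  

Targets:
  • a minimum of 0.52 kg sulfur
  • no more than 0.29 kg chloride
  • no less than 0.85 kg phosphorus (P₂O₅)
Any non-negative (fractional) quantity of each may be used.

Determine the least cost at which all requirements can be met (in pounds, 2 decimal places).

£2.54

This is a linear program. Let x1 = kg of MAP, x2 = kg of potassium sulfate, x3 = kg of ammonium sulfate, x4 = kg of muriate of potash.
Minimise 0.94x1 + 0.89x2 + 0.47x3 + 0.42x4 subject to:
  0.01x1 + 0.19x2 + 0.23x3 ≥ 0.52   (sulfur)
  0.01x2 + 0.45x4 ≤ 0.29   (chloride)
  0.53x1 ≥ 0.85   (phosphorus (P₂O₅))
  x1, x2, x3, x4 ≥ 0.
The minimum-cost mix takes nothing from potassium sulfate, muriate of potash — only MAP, ammonium sulfate. The sulfur and phosphorus (P₂O₅) requirements are met with equality.
So MAP = 1.604 kg, ammonium sulfate = 2.191 kg.
Cost = 0.94·1.604 + 0.47·2.191 = 2.5375.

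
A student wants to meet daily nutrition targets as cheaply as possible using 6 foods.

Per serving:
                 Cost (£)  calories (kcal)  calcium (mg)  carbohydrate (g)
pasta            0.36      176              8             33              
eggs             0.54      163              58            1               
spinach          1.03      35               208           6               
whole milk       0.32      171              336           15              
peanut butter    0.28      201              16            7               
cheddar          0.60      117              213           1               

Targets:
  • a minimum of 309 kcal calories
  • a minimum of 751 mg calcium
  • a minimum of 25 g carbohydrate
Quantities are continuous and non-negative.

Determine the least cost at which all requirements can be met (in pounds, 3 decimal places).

£0.715

Treat it as an LP. Let x1 = servings of pasta, x2 = servings of eggs, x3 = servings of spinach, x4 = servings of whole milk, x5 = servings of peanut butter, x6 = servings of cheddar.
Minimize 0.36x1 + 0.54x2 + 1.03x3 + 0.32x4 + 0.28x5 + 0.6x6 s.t.:
  176x1 + 163x2 + 35x3 + 171x4 + 201x5 + 117x6 ≥ 309   (calories)
  8x1 + 58x2 + 208x3 + 336x4 + 16x5 + 213x6 ≥ 751   (calcium)
  33x1 + 1x2 + 6x3 + 15x4 + 7x5 + 1x6 ≥ 25   (carbohydrate)
  x1, x2, x3, x4, x5, x6 ≥ 0.
At the optimum only whole milk is positive (pasta, eggs, spinach, peanut butter, cheddar = 0). There the calcium constraint is tight.
Optimal quantities: whole milk = 2.235 servings.
Cost = 0.32·2.235 = 0.71520.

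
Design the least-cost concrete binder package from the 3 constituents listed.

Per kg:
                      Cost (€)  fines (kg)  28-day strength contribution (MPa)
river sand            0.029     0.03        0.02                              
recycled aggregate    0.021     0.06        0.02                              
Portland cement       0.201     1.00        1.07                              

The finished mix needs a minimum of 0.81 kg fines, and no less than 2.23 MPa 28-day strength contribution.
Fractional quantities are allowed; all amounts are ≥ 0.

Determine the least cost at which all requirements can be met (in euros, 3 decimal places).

€0.419

Set it up as a linear program. Let x1 = kg of river sand, x2 = kg of recycled aggregate, x3 = kg of Portland cement.
min 0.029x1 + 0.021x2 + 0.201x3 with:
  0.03x1 + 0.06x2 + 1x3 ≥ 0.81   (fines)
  0.02x1 + 0.02x2 + 1.07x3 ≥ 2.23   (28-day strength contribution)
  x1, x2, x3 ≥ 0.
The optimal basis is {Portland cement}; river sand, recycled aggregate drop out. The 28-day strength contribution requirement is met with equality.
Solving gives x3 = 2.084.
Objective = 0.201·2.084 = 0.41888.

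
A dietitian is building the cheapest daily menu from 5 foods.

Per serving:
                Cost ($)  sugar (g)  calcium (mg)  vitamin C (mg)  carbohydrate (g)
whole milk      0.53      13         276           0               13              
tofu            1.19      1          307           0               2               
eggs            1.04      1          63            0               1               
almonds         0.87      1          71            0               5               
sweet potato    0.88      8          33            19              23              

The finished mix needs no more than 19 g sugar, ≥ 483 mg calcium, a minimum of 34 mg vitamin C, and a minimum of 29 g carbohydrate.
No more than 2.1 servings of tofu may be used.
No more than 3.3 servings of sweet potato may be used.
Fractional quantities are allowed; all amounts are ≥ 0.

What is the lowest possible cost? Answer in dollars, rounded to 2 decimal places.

$3.07

Let x1 = servings of whole milk, x2 = servings of tofu, x3 = servings of eggs, x4 = servings of almonds, x5 = servings of sweet potato.
Minimize 0.53x1 + 1.19x2 + 1.04x3 + 0.87x4 + 0.88x5 with:
  13x1 + 1x2 + 1x3 + 1x4 + 8x5 ≤ 19   (sugar)
  276x1 + 307x2 + 63x3 + 71x4 + 33x5 ≥ 483   (calcium)
  19x5 ≥ 34   (vitamin C)
  13x1 + 2x2 + 1x3 + 5x4 + 23x5 ≥ 29   (carbohydrate)
  x2 ≤ 2.1
  x5 ≤ 3.3
  x1, x2, x3, x4, x5 ≥ 0.
The minimum-cost mix takes nothing from eggs, almonds — only whole milk, tofu, sweet potato. There the sugar, calcium, vitamin C constraints are tight.
That vertex is x1 = 0.273, x2 = 1.136, x5 = 1.789.
Total cost: 0.53·0.273 + 1.19·1.136 + 0.88·1.789 = 3.0709.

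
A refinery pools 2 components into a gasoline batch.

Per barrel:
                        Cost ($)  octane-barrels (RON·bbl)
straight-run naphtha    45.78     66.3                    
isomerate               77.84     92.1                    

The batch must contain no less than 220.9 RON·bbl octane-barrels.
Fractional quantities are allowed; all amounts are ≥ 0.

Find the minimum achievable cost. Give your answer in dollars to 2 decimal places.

$152.53

Set it up as a linear program. Let x1 = barrels of straight-run naphtha, x2 = barrels of isomerate.
Minimise 45.78x1 + 77.84x2 with:
  66.3x1 + 92.1x2 ≥ 220.9   (octane-barrels)
  x1, x2 ≥ 0.
The optimal basis is {straight-run naphtha}; isomerate drops out. There the octane-barrels constraint is tight.
That vertex is x1 = 3.3318.
Total cost: 45.78·3.3318 = 152.5298.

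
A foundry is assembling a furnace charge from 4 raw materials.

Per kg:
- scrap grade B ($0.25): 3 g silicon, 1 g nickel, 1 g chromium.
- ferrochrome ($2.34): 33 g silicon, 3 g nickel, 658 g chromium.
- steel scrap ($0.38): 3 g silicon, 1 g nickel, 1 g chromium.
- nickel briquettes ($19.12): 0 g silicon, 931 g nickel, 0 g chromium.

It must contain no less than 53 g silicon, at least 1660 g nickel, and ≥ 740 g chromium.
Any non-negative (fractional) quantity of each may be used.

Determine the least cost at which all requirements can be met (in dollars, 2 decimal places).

$37.75

Let x1 = kg of scrap grade B, x2 = kg of ferrochrome, x3 = kg of steel scrap, x4 = kg of nickel briquettes.
min 0.25x1 + 2.34x2 + 0.38x3 + 19.12x4 with:
  3x1 + 33x2 + 3x3 ≥ 53   (silicon)
  1x1 + 3x2 + 1x3 + 931x4 ≥ 1660   (nickel)
  1x1 + 658x2 + 1x3 ≥ 740   (chromium)
  x1, x2, x3, x4 ≥ 0.
The minimum-cost mix takes nothing from scrap grade B, steel scrap — only ferrochrome, nickel briquettes. The silicon and nickel requirements are met with equality.
That vertex is x2 = 1.606, x4 = 1.778.
Cost = 2.34·1.606 + 19.12·1.778 = 37.7534.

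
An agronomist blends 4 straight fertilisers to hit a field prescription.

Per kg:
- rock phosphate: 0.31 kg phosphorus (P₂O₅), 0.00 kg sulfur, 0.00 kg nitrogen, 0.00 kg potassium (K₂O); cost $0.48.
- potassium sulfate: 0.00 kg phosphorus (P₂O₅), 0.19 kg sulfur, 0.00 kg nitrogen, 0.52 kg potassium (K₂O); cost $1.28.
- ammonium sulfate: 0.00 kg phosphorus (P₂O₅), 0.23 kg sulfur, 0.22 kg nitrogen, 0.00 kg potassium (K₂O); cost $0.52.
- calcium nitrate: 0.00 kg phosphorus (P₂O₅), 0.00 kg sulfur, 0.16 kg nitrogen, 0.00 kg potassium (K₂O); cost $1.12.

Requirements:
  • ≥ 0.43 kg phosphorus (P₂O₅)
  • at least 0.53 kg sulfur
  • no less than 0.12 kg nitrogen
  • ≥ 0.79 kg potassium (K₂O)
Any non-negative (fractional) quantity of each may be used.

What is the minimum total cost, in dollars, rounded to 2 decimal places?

$3.16

This is a linear program. Let x1 = kg of rock phosphate, x2 = kg of potassium sulfate, x3 = kg of ammonium sulfate, x4 = kg of calcium nitrate.
Minimize 0.48x1 + 1.28x2 + 0.52x3 + 1.12x4 s.t.:
  0.31x1 ≥ 0.43   (phosphorus (P₂O₅))
  0.19x2 + 0.23x3 ≥ 0.53   (sulfur)
  0.22x3 + 0.16x4 ≥ 0.12   (nitrogen)
  0.52x2 ≥ 0.79   (potassium (K₂O))
  x1, x2, x3, x4 ≥ 0.
At the optimum only rock phosphate, potassium sulfate, ammonium sulfate are positive (calcium nitrate = 0). The phosphorus (P₂O₅), sulfur, potassium (K₂O) requirements are met with equality.
Optimal quantities: rock phosphate = 1.387 kg, potassium sulfate = 1.519 kg, ammonium sulfate = 1.049 kg.
Cost = 0.48·1.387 + 1.28·1.519 + 0.52·1.049 = 3.1556.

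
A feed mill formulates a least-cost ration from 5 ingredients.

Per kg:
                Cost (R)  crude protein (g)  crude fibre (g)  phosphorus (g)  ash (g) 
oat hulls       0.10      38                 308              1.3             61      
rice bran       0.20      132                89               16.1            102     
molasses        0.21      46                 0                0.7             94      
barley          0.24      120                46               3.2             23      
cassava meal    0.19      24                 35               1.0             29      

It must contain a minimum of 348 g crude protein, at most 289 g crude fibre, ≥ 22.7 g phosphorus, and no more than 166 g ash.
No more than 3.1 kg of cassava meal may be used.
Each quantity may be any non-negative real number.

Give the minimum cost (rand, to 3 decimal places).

Let x1 = kg of oat hulls, x2 = kg of rice bran, x3 = kg of molasses, x4 = kg of barley, x5 = kg of cassava meal.
Minimize 0.1x1 + 0.2x2 + 0.21x3 + 0.24x4 + 0.19x5 s.t.:
  38x1 + 132x2 + 46x3 + 120x4 + 24x5 ≥ 348   (crude protein)
  308x1 + 89x2 + 46x4 + 35x5 ≤ 289   (crude fibre)
  1.3x1 + 16.1x2 + 0.7x3 + 3.2x4 + 1x5 ≥ 22.7   (phosphorus)
  61x1 + 102x2 + 94x3 + 23x4 + 29x5 ≤ 166   (ash)
  x5 ≤ 3.1
  x1, x2, x3, x4, x5 ≥ 0.
The cheapest feasible vertex uses only rice bran, barley; oat hulls, molasses, cassava meal are not used. Binding constraints: crude protein and ash.
Solving gives x2 = 1.295, x4 = 1.476.
Objective = 0.2·1.295 + 0.24·1.476 = 0.61324.

R0.613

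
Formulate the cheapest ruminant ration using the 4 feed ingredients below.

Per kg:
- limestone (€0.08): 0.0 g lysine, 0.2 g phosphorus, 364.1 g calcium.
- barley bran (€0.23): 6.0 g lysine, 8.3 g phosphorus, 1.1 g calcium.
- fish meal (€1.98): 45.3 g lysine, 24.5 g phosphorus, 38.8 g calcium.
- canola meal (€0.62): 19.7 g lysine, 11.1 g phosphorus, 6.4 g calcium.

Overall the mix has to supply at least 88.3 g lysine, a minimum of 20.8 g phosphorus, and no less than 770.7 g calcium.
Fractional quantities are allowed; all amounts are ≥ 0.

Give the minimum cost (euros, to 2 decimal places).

This is a linear program. Let x1 = kg of limestone, x2 = kg of barley bran, x3 = kg of fish meal, x4 = kg of canola meal.
min 0.08x1 + 0.23x2 + 1.98x3 + 0.62x4 subject to:
  6x2 + 45.3x3 + 19.7x4 ≥ 88.3   (lysine)
  0.2x1 + 8.3x2 + 24.5x3 + 11.1x4 ≥ 20.8   (phosphorus)
  364.1x1 + 1.1x2 + 38.8x3 + 6.4x4 ≥ 770.7   (calcium)
  x1, x2, x3, x4 ≥ 0.
At the optimum only limestone, canola meal are positive (barley bran, fish meal = 0). Binding constraints: lysine and calcium.
So limestone = 2.038 kg, canola meal = 4.482 kg.
Objective = 0.08·2.038 + 0.62·4.482 = 2.9419.

€2.94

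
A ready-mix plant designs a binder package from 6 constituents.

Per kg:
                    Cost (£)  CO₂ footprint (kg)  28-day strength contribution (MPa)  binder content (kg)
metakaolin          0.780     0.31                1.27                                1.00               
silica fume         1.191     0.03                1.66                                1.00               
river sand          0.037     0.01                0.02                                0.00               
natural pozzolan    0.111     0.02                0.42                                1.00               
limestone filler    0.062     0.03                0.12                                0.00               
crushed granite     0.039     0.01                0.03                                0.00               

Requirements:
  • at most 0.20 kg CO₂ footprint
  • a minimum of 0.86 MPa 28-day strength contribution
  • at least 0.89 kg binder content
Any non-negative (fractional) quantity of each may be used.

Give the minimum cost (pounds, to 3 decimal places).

This is a linear program. Let x1 = kg of metakaolin, x2 = kg of silica fume, x3 = kg of river sand, x4 = kg of natural pozzolan, x5 = kg of limestone filler, x6 = kg of crushed granite.
Minimise 0.78x1 + 1.191x2 + 0.037x3 + 0.111x4 + 0.062x5 + 0.039x6 subject to:
  0.31x1 + 0.03x2 + 0.01x3 + 0.02x4 + 0.03x5 + 0.01x6 ≤ 0.2   (CO₂ footprint)
  1.27x1 + 1.66x2 + 0.02x3 + 0.42x4 + 0.12x5 + 0.03x6 ≥ 0.86   (28-day strength contribution)
  1x1 + 1x2 + 1x4 ≥ 0.89   (binder content)
  x1, x2, x3, x4, x5, x6 ≥ 0.
At the optimum only natural pozzolan is positive (metakaolin, silica fume, river sand, limestone filler, crushed granite = 0). The 28-day strength contribution requirement is met with equality.
So natural pozzolan = 2.048 kg.
Objective = 0.111·2.048 = 0.22733.

£0.227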